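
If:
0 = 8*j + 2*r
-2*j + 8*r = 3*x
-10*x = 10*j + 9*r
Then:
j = 0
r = 0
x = 0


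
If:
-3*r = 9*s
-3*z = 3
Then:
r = -3*s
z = -1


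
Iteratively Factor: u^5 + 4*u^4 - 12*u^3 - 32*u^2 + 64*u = (u + 4)*(u^4 - 12*u^2 + 16*u) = (u + 4)^2*(u^3 - 4*u^2 + 4*u) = (u - 2)*(u + 4)^2*(u^2 - 2*u) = (u - 2)^2*(u + 4)^2*(u)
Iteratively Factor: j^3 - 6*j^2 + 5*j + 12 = (j + 1)*(j^2 - 7*j + 12) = (j - 4)*(j + 1)*(j - 3)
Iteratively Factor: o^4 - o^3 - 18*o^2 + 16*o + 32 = (o - 2)*(o^3 + o^2 - 16*o - 16) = (o - 2)*(o + 1)*(o^2 - 16) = (o - 2)*(o + 1)*(o + 4)*(o - 4)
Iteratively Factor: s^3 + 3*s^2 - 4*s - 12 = (s - 2)*(s^2 + 5*s + 6) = (s - 2)*(s + 2)*(s + 3)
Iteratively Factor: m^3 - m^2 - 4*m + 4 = (m - 2)*(m^2 + m - 2) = (m - 2)*(m + 2)*(m - 1)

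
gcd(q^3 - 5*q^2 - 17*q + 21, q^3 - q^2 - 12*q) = q + 3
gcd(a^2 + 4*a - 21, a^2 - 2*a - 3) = a - 3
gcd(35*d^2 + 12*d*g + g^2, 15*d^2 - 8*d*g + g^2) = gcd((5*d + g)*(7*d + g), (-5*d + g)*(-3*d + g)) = 1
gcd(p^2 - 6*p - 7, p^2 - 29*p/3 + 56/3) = p - 7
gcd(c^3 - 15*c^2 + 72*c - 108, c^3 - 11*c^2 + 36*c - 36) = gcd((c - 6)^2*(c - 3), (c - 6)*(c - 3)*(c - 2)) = c^2 - 9*c + 18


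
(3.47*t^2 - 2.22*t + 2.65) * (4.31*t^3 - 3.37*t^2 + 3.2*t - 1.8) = 14.9557*t^5 - 21.2621*t^4 + 30.0069*t^3 - 22.2805*t^2 + 12.476*t - 4.77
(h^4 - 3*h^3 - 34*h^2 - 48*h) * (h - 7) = h^5 - 10*h^4 - 13*h^3 + 190*h^2 + 336*h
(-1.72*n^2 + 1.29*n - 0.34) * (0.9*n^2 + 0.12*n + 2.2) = -1.548*n^4 + 0.9546*n^3 - 3.9352*n^2 + 2.7972*n - 0.748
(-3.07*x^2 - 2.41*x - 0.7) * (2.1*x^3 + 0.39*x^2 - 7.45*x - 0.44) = -6.447*x^5 - 6.2583*x^4 + 20.4616*x^3 + 19.0323*x^2 + 6.2754*x + 0.308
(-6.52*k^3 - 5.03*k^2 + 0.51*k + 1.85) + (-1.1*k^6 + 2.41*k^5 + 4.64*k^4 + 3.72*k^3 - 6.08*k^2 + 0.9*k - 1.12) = -1.1*k^6 + 2.41*k^5 + 4.64*k^4 - 2.8*k^3 - 11.11*k^2 + 1.41*k + 0.73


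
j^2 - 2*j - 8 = (j - 4)*(j + 2)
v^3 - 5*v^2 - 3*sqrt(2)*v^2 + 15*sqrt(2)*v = v*(v - 5)*(v - 3*sqrt(2))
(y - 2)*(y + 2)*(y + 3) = y^3 + 3*y^2 - 4*y - 12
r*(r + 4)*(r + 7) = r^3 + 11*r^2 + 28*r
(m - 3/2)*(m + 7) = m^2 + 11*m/2 - 21/2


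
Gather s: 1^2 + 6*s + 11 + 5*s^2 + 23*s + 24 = 5*s^2 + 29*s + 36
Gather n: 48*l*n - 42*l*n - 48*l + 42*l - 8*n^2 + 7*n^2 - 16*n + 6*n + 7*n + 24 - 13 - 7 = -6*l - n^2 + n*(6*l - 3) + 4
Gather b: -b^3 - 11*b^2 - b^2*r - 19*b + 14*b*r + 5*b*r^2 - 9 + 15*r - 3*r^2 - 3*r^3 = -b^3 + b^2*(-r - 11) + b*(5*r^2 + 14*r - 19) - 3*r^3 - 3*r^2 + 15*r - 9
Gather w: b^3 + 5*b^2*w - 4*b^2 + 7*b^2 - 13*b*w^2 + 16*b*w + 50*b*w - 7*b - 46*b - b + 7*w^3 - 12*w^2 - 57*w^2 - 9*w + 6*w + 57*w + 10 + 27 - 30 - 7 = b^3 + 3*b^2 - 54*b + 7*w^3 + w^2*(-13*b - 69) + w*(5*b^2 + 66*b + 54)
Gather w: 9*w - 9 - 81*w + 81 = 72 - 72*w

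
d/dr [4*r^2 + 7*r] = 8*r + 7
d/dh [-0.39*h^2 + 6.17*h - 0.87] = 6.17 - 0.78*h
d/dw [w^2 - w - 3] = 2*w - 1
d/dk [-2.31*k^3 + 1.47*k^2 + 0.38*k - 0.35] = -6.93*k^2 + 2.94*k + 0.38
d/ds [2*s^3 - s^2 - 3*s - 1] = 6*s^2 - 2*s - 3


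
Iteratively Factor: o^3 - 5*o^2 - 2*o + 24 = (o + 2)*(o^2 - 7*o + 12) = (o - 4)*(o + 2)*(o - 3)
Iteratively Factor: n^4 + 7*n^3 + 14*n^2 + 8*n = (n + 2)*(n^3 + 5*n^2 + 4*n) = n*(n + 2)*(n^2 + 5*n + 4) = n*(n + 1)*(n + 2)*(n + 4)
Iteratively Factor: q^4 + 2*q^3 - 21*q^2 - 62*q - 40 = (q + 1)*(q^3 + q^2 - 22*q - 40) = (q - 5)*(q + 1)*(q^2 + 6*q + 8) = (q - 5)*(q + 1)*(q + 2)*(q + 4)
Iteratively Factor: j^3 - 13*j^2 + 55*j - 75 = (j - 5)*(j^2 - 8*j + 15) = (j - 5)*(j - 3)*(j - 5)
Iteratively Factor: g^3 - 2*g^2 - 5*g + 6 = (g + 2)*(g^2 - 4*g + 3) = (g - 3)*(g + 2)*(g - 1)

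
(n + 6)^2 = n^2 + 12*n + 36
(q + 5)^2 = q^2 + 10*q + 25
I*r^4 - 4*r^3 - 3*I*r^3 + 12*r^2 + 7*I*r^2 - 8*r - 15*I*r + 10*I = (r - 2)*(r - I)*(r + 5*I)*(I*r - I)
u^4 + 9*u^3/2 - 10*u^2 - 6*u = u*(u - 2)*(u + 1/2)*(u + 6)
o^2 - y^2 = (o - y)*(o + y)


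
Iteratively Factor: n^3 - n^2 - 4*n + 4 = (n + 2)*(n^2 - 3*n + 2) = (n - 2)*(n + 2)*(n - 1)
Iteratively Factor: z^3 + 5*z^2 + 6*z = (z)*(z^2 + 5*z + 6) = z*(z + 2)*(z + 3)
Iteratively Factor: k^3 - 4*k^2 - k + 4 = (k - 1)*(k^2 - 3*k - 4) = (k - 1)*(k + 1)*(k - 4)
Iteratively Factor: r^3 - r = (r)*(r^2 - 1) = r*(r + 1)*(r - 1)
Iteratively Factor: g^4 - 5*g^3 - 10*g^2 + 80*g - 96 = (g - 4)*(g^3 - g^2 - 14*g + 24) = (g - 4)*(g + 4)*(g^2 - 5*g + 6) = (g - 4)*(g - 2)*(g + 4)*(g - 3)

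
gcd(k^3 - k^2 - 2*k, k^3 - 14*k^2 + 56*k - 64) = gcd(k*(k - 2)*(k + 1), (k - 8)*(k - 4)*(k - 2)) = k - 2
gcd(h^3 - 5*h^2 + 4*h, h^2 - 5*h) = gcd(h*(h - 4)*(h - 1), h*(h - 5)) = h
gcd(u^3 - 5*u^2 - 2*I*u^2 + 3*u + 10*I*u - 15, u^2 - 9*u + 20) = u - 5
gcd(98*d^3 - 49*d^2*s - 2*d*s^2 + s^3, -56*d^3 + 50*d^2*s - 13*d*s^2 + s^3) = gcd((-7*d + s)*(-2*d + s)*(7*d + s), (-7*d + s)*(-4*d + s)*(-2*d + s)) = 14*d^2 - 9*d*s + s^2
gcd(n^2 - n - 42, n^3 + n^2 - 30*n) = n + 6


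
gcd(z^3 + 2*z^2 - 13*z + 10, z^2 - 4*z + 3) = z - 1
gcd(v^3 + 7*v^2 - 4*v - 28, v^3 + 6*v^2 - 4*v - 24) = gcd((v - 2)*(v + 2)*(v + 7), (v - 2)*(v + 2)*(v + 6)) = v^2 - 4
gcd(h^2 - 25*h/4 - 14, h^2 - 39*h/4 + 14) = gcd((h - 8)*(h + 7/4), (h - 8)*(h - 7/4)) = h - 8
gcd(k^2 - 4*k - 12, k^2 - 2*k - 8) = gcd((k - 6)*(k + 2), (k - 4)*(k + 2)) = k + 2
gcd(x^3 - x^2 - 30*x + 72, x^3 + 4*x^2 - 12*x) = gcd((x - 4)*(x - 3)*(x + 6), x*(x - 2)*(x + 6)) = x + 6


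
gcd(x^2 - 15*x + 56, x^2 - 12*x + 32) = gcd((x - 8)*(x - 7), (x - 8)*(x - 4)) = x - 8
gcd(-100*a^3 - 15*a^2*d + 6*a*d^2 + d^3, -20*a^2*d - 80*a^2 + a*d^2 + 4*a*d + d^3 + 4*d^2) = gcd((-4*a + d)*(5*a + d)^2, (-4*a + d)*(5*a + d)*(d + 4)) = 20*a^2 - a*d - d^2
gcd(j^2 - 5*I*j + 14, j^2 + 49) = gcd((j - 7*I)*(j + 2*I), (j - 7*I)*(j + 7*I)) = j - 7*I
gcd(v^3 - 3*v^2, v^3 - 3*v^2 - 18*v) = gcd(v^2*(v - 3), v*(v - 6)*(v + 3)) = v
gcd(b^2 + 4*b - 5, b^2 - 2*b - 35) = b + 5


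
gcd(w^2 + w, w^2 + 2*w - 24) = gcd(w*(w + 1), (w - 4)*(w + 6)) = 1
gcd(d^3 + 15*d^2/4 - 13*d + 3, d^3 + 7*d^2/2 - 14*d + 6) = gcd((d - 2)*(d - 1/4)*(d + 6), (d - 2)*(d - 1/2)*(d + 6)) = d^2 + 4*d - 12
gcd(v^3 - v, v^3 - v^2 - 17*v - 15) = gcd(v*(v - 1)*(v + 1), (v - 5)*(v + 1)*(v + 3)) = v + 1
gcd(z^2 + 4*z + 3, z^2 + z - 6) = z + 3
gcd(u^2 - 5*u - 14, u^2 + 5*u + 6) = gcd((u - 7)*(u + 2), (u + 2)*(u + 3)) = u + 2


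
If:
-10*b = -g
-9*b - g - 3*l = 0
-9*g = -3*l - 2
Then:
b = 2/109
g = 20/109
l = -38/327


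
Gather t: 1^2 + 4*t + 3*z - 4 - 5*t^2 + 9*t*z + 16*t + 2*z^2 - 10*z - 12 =-5*t^2 + t*(9*z + 20) + 2*z^2 - 7*z - 15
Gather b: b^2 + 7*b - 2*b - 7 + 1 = b^2 + 5*b - 6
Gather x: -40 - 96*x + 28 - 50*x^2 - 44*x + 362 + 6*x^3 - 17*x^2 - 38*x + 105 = 6*x^3 - 67*x^2 - 178*x + 455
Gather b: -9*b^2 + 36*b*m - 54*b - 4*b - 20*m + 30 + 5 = -9*b^2 + b*(36*m - 58) - 20*m + 35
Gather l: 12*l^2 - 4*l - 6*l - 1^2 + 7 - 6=12*l^2 - 10*l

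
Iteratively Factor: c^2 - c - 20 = (c + 4)*(c - 5)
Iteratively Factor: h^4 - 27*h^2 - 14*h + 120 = (h - 2)*(h^3 + 2*h^2 - 23*h - 60) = (h - 5)*(h - 2)*(h^2 + 7*h + 12) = (h - 5)*(h - 2)*(h + 3)*(h + 4)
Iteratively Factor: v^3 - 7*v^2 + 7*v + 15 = (v - 5)*(v^2 - 2*v - 3) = (v - 5)*(v + 1)*(v - 3)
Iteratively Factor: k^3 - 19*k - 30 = (k + 2)*(k^2 - 2*k - 15) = (k - 5)*(k + 2)*(k + 3)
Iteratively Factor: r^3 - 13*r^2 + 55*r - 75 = (r - 5)*(r^2 - 8*r + 15) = (r - 5)*(r - 3)*(r - 5)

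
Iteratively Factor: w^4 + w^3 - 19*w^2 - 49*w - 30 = (w - 5)*(w^3 + 6*w^2 + 11*w + 6) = (w - 5)*(w + 1)*(w^2 + 5*w + 6) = (w - 5)*(w + 1)*(w + 2)*(w + 3)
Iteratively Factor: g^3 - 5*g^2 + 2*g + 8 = (g - 2)*(g^2 - 3*g - 4) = (g - 2)*(g + 1)*(g - 4)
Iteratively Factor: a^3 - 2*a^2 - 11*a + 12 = (a + 3)*(a^2 - 5*a + 4) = (a - 1)*(a + 3)*(a - 4)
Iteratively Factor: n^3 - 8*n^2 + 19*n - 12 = (n - 4)*(n^2 - 4*n + 3) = (n - 4)*(n - 1)*(n - 3)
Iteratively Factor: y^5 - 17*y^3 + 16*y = (y)*(y^4 - 17*y^2 + 16) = y*(y + 4)*(y^3 - 4*y^2 - y + 4) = y*(y - 4)*(y + 4)*(y^2 - 1) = y*(y - 4)*(y - 1)*(y + 4)*(y + 1)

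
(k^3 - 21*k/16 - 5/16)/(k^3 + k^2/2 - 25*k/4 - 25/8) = (16*k^3 - 21*k - 5)/(2*(8*k^3 + 4*k^2 - 50*k - 25))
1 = 1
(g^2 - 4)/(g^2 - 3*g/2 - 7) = 2*(g - 2)/(2*g - 7)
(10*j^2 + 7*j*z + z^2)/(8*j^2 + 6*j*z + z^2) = (5*j + z)/(4*j + z)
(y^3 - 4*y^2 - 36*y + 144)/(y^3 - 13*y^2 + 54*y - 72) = (y + 6)/(y - 3)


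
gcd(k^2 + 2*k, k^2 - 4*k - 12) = k + 2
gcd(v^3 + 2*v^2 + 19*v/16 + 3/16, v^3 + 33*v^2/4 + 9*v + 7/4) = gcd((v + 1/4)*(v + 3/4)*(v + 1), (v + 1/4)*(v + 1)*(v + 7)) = v^2 + 5*v/4 + 1/4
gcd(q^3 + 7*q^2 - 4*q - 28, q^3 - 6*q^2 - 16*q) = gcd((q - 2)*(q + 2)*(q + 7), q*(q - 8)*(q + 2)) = q + 2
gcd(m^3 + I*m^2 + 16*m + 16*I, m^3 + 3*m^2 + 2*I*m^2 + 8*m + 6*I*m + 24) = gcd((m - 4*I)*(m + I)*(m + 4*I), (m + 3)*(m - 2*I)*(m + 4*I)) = m + 4*I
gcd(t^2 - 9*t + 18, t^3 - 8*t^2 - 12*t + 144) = t - 6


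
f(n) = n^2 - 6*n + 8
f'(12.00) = 18.00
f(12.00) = 80.00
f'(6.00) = 6.00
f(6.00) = 8.00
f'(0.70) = -4.60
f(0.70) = 4.29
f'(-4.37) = -14.74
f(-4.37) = 53.32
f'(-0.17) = -6.34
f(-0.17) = 9.05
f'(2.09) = -1.82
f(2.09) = -0.17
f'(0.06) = -5.88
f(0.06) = 7.64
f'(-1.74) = -9.48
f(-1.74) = 21.47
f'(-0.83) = -7.66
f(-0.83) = 13.67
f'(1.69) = -2.62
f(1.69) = 0.72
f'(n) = 2*n - 6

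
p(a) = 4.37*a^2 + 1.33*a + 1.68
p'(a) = 8.74*a + 1.33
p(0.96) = 6.98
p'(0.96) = 9.72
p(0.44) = 3.11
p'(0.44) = 5.18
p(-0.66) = 2.71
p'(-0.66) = -4.44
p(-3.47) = 49.68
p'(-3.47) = -29.00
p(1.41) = 12.24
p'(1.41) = 13.65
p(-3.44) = 48.82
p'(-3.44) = -28.74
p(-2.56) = 26.91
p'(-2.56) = -21.04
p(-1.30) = 7.34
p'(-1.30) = -10.03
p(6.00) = 166.98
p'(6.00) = 53.77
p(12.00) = 646.92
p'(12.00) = 106.21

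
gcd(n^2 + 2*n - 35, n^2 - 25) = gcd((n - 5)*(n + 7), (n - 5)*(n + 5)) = n - 5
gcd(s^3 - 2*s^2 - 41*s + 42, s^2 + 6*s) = s + 6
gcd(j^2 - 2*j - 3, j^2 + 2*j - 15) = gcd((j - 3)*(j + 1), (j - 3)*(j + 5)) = j - 3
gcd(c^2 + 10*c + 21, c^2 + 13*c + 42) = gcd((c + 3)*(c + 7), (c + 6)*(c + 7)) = c + 7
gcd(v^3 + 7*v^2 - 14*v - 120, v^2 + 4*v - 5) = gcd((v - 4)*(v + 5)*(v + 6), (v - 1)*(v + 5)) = v + 5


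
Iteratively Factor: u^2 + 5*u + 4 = (u + 1)*(u + 4)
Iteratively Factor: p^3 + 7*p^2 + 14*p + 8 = (p + 2)*(p^2 + 5*p + 4) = (p + 2)*(p + 4)*(p + 1)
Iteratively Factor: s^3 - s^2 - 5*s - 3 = (s + 1)*(s^2 - 2*s - 3) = (s - 3)*(s + 1)*(s + 1)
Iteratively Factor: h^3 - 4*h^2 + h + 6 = (h + 1)*(h^2 - 5*h + 6) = (h - 3)*(h + 1)*(h - 2)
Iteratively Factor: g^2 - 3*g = (g)*(g - 3)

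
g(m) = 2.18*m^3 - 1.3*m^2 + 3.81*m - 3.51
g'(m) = 6.54*m^2 - 2.6*m + 3.81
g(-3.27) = -106.09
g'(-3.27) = 82.24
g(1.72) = 10.29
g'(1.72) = 18.69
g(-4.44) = -236.87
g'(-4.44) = 144.28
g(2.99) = 54.53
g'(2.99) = 54.50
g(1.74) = 10.67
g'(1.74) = 19.09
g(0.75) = -0.46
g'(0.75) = 5.54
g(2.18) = 21.20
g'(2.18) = 29.22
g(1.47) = 6.21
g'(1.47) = 14.12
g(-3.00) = -85.50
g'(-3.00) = 70.47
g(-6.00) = -544.05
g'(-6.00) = 254.85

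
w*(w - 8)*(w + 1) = w^3 - 7*w^2 - 8*w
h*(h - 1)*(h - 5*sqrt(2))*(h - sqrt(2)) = h^4 - 6*sqrt(2)*h^3 - h^3 + 6*sqrt(2)*h^2 + 10*h^2 - 10*h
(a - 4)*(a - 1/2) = a^2 - 9*a/2 + 2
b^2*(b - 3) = b^3 - 3*b^2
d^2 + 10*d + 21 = (d + 3)*(d + 7)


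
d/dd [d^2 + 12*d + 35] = 2*d + 12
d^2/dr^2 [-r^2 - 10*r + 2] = -2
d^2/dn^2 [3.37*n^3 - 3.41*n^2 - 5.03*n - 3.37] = 20.22*n - 6.82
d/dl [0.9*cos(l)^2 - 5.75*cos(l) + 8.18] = (5.75 - 1.8*cos(l))*sin(l)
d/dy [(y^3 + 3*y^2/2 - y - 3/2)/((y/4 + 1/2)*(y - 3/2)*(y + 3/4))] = 16*(-4*y^4 - 52*y^3 - 79*y^2 - 48*y - 27)/(64*y^6 + 160*y^5 - 236*y^4 - 708*y^3 + 81*y^2 + 756*y + 324)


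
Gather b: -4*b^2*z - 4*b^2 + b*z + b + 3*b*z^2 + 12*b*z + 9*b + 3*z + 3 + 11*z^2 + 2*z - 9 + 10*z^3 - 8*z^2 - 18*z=b^2*(-4*z - 4) + b*(3*z^2 + 13*z + 10) + 10*z^3 + 3*z^2 - 13*z - 6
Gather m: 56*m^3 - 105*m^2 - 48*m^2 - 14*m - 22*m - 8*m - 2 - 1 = 56*m^3 - 153*m^2 - 44*m - 3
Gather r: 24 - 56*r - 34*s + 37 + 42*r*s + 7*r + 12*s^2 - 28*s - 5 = r*(42*s - 49) + 12*s^2 - 62*s + 56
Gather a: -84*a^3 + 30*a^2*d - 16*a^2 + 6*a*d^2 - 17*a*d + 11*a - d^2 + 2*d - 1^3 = -84*a^3 + a^2*(30*d - 16) + a*(6*d^2 - 17*d + 11) - d^2 + 2*d - 1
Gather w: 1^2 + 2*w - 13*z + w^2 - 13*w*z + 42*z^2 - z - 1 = w^2 + w*(2 - 13*z) + 42*z^2 - 14*z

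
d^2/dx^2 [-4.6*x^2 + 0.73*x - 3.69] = -9.20000000000000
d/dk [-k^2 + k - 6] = 1 - 2*k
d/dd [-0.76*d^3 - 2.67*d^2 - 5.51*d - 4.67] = -2.28*d^2 - 5.34*d - 5.51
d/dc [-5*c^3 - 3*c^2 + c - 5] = -15*c^2 - 6*c + 1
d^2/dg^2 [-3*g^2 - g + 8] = -6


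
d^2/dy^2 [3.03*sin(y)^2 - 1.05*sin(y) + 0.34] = 1.05*sin(y) + 6.06*cos(2*y)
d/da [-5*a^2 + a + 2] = 1 - 10*a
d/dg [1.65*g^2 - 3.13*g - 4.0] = 3.3*g - 3.13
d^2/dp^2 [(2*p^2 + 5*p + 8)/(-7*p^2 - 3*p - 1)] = 2*(-203*p^3 - 1134*p^2 - 399*p - 3)/(343*p^6 + 441*p^5 + 336*p^4 + 153*p^3 + 48*p^2 + 9*p + 1)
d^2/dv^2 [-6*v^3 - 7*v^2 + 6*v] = -36*v - 14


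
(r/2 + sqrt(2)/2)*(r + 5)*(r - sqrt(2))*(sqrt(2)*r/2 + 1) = sqrt(2)*r^4/4 + r^3/2 + 5*sqrt(2)*r^3/4 - sqrt(2)*r^2/2 + 5*r^2/2 - 5*sqrt(2)*r/2 - r - 5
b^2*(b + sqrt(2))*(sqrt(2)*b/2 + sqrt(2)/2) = sqrt(2)*b^4/2 + sqrt(2)*b^3/2 + b^3 + b^2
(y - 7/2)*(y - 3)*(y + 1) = y^3 - 11*y^2/2 + 4*y + 21/2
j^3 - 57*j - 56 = (j - 8)*(j + 1)*(j + 7)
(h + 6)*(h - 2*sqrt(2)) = h^2 - 2*sqrt(2)*h + 6*h - 12*sqrt(2)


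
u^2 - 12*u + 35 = (u - 7)*(u - 5)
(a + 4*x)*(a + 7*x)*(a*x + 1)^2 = a^4*x^2 + 11*a^3*x^3 + 2*a^3*x + 28*a^2*x^4 + 22*a^2*x^2 + a^2 + 56*a*x^3 + 11*a*x + 28*x^2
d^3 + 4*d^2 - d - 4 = (d - 1)*(d + 1)*(d + 4)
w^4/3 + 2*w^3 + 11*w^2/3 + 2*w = w*(w/3 + 1)*(w + 1)*(w + 2)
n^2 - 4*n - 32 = (n - 8)*(n + 4)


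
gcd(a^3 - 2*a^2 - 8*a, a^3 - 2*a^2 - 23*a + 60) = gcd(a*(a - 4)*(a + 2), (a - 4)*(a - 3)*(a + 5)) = a - 4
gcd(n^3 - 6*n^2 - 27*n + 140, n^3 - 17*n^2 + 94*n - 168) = n^2 - 11*n + 28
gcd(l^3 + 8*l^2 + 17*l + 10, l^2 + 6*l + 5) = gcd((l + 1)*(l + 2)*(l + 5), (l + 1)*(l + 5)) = l^2 + 6*l + 5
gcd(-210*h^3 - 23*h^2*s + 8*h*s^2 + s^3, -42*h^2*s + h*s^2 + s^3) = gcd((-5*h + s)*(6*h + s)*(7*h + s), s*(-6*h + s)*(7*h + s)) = 7*h + s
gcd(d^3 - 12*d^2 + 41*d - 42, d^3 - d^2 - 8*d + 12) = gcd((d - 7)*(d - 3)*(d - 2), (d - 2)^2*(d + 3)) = d - 2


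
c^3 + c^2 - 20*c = c*(c - 4)*(c + 5)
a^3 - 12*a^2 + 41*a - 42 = (a - 7)*(a - 3)*(a - 2)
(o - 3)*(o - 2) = o^2 - 5*o + 6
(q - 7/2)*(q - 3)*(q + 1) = q^3 - 11*q^2/2 + 4*q + 21/2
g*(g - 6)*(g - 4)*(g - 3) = g^4 - 13*g^3 + 54*g^2 - 72*g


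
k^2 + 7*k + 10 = (k + 2)*(k + 5)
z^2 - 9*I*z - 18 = (z - 6*I)*(z - 3*I)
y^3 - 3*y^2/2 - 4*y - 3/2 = (y - 3)*(y + 1/2)*(y + 1)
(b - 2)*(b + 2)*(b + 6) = b^3 + 6*b^2 - 4*b - 24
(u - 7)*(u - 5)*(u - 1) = u^3 - 13*u^2 + 47*u - 35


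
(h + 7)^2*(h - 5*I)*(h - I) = h^4 + 14*h^3 - 6*I*h^3 + 44*h^2 - 84*I*h^2 - 70*h - 294*I*h - 245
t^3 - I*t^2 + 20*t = t*(t - 5*I)*(t + 4*I)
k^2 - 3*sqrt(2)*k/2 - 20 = (k - 4*sqrt(2))*(k + 5*sqrt(2)/2)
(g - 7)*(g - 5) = g^2 - 12*g + 35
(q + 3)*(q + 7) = q^2 + 10*q + 21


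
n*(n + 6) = n^2 + 6*n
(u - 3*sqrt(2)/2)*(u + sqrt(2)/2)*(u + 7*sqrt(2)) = u^3 + 6*sqrt(2)*u^2 - 31*u/2 - 21*sqrt(2)/2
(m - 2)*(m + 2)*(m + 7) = m^3 + 7*m^2 - 4*m - 28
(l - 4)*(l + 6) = l^2 + 2*l - 24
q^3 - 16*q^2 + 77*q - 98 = (q - 7)^2*(q - 2)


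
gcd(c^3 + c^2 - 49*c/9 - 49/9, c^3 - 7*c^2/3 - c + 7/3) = c^2 - 4*c/3 - 7/3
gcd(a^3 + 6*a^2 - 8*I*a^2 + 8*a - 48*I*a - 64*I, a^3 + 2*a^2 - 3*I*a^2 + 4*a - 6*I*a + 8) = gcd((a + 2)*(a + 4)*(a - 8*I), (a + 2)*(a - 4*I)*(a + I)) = a + 2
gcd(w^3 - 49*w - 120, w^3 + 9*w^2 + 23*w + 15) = w^2 + 8*w + 15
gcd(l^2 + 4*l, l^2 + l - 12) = l + 4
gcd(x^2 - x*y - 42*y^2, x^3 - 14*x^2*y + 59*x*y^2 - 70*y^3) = x - 7*y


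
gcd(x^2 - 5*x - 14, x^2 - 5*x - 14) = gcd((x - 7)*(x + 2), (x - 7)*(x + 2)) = x^2 - 5*x - 14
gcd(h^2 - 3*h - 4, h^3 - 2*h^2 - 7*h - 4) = h^2 - 3*h - 4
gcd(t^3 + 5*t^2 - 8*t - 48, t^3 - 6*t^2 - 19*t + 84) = t^2 + t - 12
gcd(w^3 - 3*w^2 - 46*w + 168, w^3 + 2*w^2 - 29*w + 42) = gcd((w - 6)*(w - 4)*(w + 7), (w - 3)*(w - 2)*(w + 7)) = w + 7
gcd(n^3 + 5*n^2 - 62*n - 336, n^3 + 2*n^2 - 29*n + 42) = n + 7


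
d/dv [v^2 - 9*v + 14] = 2*v - 9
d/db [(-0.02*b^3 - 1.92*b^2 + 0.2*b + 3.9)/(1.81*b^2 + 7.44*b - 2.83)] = (-0.0362*b^4 - 0.2976*b^3 - 14.477*b^2 - 3.2508*b - 29.582)/(3.2761*b^4 + 26.9328*b^3 + 45.109*b^2 - 42.1104*b + 8.0089)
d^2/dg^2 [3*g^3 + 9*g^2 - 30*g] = 18*g + 18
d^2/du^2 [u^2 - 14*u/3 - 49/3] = 2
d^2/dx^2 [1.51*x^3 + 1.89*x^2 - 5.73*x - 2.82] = 9.06*x + 3.78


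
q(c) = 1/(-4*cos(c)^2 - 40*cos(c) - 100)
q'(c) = (-8*sin(c)*cos(c) - 40*sin(c))/(-4*cos(c)^2 - 40*cos(c) - 100)^2 = -sin(c)/(2*(cos(c) + 5)^3)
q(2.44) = -0.01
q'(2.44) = -0.00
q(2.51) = -0.01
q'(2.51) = -0.00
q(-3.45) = -0.02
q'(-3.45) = -0.00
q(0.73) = -0.01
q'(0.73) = -0.00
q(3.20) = -0.02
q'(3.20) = 0.00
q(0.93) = -0.01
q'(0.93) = -0.00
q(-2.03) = -0.01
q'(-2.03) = 0.00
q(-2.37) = -0.01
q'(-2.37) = 0.00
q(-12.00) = -0.00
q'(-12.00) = 0.00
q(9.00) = -0.01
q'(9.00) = 0.00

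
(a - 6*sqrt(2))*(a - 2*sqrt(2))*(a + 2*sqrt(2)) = a^3 - 6*sqrt(2)*a^2 - 8*a + 48*sqrt(2)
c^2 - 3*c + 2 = (c - 2)*(c - 1)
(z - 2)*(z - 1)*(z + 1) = z^3 - 2*z^2 - z + 2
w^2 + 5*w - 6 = (w - 1)*(w + 6)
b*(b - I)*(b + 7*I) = b^3 + 6*I*b^2 + 7*b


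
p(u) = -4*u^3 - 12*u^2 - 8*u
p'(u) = -12*u^2 - 24*u - 8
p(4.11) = -513.29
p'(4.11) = -309.35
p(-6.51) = 647.10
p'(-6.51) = -360.32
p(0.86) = -18.30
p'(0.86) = -37.52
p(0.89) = -19.45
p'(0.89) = -38.87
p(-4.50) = 157.50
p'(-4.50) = -143.00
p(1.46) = -49.71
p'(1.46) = -68.62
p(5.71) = -1181.61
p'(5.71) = -536.29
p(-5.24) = 287.94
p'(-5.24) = -211.73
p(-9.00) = 2016.00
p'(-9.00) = -764.00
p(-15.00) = 10920.00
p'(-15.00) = -2348.00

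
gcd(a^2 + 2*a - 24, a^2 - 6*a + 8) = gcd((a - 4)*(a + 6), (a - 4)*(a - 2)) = a - 4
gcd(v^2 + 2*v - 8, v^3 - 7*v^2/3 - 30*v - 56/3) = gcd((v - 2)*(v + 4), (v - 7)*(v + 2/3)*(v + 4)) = v + 4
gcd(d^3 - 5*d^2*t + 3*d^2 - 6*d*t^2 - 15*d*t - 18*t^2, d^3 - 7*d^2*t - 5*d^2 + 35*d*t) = 1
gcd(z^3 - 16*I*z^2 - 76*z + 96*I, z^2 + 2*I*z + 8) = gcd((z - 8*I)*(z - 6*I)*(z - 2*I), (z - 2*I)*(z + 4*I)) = z - 2*I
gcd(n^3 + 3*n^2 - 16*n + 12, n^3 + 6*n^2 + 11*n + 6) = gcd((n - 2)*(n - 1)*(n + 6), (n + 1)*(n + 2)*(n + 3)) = 1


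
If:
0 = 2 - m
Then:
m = 2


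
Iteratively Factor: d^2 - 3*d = (d - 3)*(d)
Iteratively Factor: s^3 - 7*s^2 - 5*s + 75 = (s - 5)*(s^2 - 2*s - 15) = (s - 5)^2*(s + 3)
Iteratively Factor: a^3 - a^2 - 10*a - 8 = (a - 4)*(a^2 + 3*a + 2) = (a - 4)*(a + 1)*(a + 2)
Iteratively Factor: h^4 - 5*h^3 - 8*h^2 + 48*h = (h - 4)*(h^3 - h^2 - 12*h) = h*(h - 4)*(h^2 - h - 12) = h*(h - 4)*(h + 3)*(h - 4)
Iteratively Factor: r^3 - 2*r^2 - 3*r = (r - 3)*(r^2 + r) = r*(r - 3)*(r + 1)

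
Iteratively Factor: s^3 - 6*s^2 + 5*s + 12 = (s + 1)*(s^2 - 7*s + 12) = (s - 4)*(s + 1)*(s - 3)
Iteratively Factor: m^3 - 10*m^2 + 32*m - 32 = (m - 4)*(m^2 - 6*m + 8) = (m - 4)^2*(m - 2)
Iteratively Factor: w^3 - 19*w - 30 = (w + 2)*(w^2 - 2*w - 15) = (w + 2)*(w + 3)*(w - 5)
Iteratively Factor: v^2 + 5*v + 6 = (v + 2)*(v + 3)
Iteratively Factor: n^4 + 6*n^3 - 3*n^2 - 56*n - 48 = (n + 4)*(n^3 + 2*n^2 - 11*n - 12) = (n + 4)^2*(n^2 - 2*n - 3) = (n + 1)*(n + 4)^2*(n - 3)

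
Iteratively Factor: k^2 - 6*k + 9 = (k - 3)*(k - 3)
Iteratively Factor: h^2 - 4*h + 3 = (h - 3)*(h - 1)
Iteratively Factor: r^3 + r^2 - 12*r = (r)*(r^2 + r - 12) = r*(r - 3)*(r + 4)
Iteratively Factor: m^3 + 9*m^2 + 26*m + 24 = (m + 4)*(m^2 + 5*m + 6) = (m + 3)*(m + 4)*(m + 2)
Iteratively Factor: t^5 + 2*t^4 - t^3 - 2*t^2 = (t + 2)*(t^4 - t^2) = (t - 1)*(t + 2)*(t^3 + t^2) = (t - 1)*(t + 1)*(t + 2)*(t^2) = t*(t - 1)*(t + 1)*(t + 2)*(t)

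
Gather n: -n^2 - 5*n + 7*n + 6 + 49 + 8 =-n^2 + 2*n + 63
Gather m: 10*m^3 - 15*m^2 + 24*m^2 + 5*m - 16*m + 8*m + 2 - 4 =10*m^3 + 9*m^2 - 3*m - 2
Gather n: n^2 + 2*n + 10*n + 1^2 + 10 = n^2 + 12*n + 11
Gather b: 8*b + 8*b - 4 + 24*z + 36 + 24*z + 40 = 16*b + 48*z + 72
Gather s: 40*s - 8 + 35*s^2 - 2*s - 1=35*s^2 + 38*s - 9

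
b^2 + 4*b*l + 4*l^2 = (b + 2*l)^2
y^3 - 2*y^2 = y^2*(y - 2)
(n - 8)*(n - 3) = n^2 - 11*n + 24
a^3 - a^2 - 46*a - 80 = (a - 8)*(a + 2)*(a + 5)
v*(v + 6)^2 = v^3 + 12*v^2 + 36*v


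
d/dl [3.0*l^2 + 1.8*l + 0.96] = 6.0*l + 1.8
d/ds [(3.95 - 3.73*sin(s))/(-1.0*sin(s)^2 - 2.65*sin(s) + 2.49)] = (-3.73*sin(s)^2 + 7.9*sin(s) + 1.1798)*cos(s)/(1.0*sin(s)^4 + 5.3*sin(s)^3 + 2.0425*sin(s)^2 - 13.197*sin(s) + 6.2001)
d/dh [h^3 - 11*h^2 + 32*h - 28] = 3*h^2 - 22*h + 32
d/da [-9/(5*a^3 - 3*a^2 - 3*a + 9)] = 27*(5*a^2 - 2*a - 1)/(5*a^3 - 3*a^2 - 3*a + 9)^2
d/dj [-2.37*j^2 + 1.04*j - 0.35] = 1.04 - 4.74*j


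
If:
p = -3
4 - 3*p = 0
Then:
No Solution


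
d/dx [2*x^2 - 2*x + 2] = 4*x - 2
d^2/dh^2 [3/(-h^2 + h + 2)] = 6*(-h^2 + h + (2*h - 1)^2 + 2)/(-h^2 + h + 2)^3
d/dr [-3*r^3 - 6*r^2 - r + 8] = -9*r^2 - 12*r - 1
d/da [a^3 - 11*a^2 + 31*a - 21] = 3*a^2 - 22*a + 31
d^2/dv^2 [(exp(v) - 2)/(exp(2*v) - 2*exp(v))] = exp(-v)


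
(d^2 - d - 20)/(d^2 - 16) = (d - 5)/(d - 4)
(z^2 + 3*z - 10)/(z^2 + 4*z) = (z^2 + 3*z - 10)/(z*(z + 4))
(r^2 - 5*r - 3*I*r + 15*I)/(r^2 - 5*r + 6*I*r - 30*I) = (r - 3*I)/(r + 6*I)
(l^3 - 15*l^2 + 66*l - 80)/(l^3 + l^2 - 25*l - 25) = (l^2 - 10*l + 16)/(l^2 + 6*l + 5)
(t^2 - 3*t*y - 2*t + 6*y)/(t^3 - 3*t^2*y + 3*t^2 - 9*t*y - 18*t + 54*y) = (t - 2)/(t^2 + 3*t - 18)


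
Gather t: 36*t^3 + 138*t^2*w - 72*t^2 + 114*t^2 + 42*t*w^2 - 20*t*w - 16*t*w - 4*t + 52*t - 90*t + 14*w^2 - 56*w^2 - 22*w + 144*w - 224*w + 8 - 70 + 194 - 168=36*t^3 + t^2*(138*w + 42) + t*(42*w^2 - 36*w - 42) - 42*w^2 - 102*w - 36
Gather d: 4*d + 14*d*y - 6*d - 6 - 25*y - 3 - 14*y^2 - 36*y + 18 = d*(14*y - 2) - 14*y^2 - 61*y + 9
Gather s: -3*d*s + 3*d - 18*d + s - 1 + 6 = -15*d + s*(1 - 3*d) + 5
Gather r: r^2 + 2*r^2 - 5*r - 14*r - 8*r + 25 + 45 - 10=3*r^2 - 27*r + 60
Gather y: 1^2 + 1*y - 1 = y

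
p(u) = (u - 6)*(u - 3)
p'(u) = 2*u - 9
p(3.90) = -1.89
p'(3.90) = -1.20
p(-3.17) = 56.58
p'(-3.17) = -15.34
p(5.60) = -1.04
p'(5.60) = 2.20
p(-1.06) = 28.66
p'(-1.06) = -11.12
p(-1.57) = 34.59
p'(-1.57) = -12.14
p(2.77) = 0.74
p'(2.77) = -3.46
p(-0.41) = 21.86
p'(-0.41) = -9.82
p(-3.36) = 59.53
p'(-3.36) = -15.72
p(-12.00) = 270.00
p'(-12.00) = -33.00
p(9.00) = 18.00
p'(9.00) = 9.00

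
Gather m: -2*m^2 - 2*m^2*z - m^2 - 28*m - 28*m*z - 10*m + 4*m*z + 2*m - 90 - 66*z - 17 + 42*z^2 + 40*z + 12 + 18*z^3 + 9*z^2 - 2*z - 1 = m^2*(-2*z - 3) + m*(-24*z - 36) + 18*z^3 + 51*z^2 - 28*z - 96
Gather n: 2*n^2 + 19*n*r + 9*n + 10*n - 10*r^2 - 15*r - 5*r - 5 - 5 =2*n^2 + n*(19*r + 19) - 10*r^2 - 20*r - 10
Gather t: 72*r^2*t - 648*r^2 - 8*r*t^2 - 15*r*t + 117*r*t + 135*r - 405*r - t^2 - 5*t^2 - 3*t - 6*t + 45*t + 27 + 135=-648*r^2 - 270*r + t^2*(-8*r - 6) + t*(72*r^2 + 102*r + 36) + 162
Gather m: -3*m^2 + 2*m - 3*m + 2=-3*m^2 - m + 2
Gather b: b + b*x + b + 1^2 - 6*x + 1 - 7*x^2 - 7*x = b*(x + 2) - 7*x^2 - 13*x + 2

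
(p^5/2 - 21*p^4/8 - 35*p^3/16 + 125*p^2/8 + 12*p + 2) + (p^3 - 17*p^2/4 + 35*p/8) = p^5/2 - 21*p^4/8 - 19*p^3/16 + 91*p^2/8 + 131*p/8 + 2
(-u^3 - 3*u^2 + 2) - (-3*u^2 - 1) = 3 - u^3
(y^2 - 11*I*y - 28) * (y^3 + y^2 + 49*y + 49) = y^5 + y^4 - 11*I*y^4 + 21*y^3 - 11*I*y^3 + 21*y^2 - 539*I*y^2 - 1372*y - 539*I*y - 1372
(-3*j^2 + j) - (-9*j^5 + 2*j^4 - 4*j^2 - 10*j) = 9*j^5 - 2*j^4 + j^2 + 11*j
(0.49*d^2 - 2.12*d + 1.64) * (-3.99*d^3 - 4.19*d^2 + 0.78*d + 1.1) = -1.9551*d^5 + 6.4057*d^4 + 2.7214*d^3 - 7.9862*d^2 - 1.0528*d + 1.804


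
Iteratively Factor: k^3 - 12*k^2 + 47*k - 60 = (k - 5)*(k^2 - 7*k + 12) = (k - 5)*(k - 4)*(k - 3)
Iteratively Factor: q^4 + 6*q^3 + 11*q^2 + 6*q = (q + 2)*(q^3 + 4*q^2 + 3*q) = q*(q + 2)*(q^2 + 4*q + 3) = q*(q + 2)*(q + 3)*(q + 1)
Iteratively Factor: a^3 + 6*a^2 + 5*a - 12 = (a + 4)*(a^2 + 2*a - 3) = (a - 1)*(a + 4)*(a + 3)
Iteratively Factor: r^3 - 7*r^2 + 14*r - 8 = (r - 1)*(r^2 - 6*r + 8) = (r - 2)*(r - 1)*(r - 4)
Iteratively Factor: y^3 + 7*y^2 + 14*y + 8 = (y + 4)*(y^2 + 3*y + 2) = (y + 1)*(y + 4)*(y + 2)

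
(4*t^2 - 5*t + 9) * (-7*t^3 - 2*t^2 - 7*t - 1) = -28*t^5 + 27*t^4 - 81*t^3 + 13*t^2 - 58*t - 9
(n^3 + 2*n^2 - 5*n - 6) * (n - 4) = n^4 - 2*n^3 - 13*n^2 + 14*n + 24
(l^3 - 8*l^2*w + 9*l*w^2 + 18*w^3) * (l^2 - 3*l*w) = l^5 - 11*l^4*w + 33*l^3*w^2 - 9*l^2*w^3 - 54*l*w^4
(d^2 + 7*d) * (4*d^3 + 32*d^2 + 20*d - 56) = 4*d^5 + 60*d^4 + 244*d^3 + 84*d^2 - 392*d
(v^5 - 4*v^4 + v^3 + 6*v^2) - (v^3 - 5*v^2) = v^5 - 4*v^4 + 11*v^2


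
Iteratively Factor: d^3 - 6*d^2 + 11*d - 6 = (d - 1)*(d^2 - 5*d + 6) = (d - 3)*(d - 1)*(d - 2)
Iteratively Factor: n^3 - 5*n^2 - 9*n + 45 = (n - 5)*(n^2 - 9) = (n - 5)*(n - 3)*(n + 3)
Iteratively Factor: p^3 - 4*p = (p)*(p^2 - 4) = p*(p + 2)*(p - 2)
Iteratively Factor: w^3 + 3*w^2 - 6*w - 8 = (w + 4)*(w^2 - w - 2) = (w - 2)*(w + 4)*(w + 1)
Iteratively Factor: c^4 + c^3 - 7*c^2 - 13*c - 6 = (c + 1)*(c^3 - 7*c - 6) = (c + 1)*(c + 2)*(c^2 - 2*c - 3) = (c + 1)^2*(c + 2)*(c - 3)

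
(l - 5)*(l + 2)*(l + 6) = l^3 + 3*l^2 - 28*l - 60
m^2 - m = m*(m - 1)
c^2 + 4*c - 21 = (c - 3)*(c + 7)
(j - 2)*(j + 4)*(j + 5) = j^3 + 7*j^2 + 2*j - 40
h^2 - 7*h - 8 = (h - 8)*(h + 1)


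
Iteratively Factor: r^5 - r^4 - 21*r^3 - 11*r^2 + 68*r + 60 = (r - 2)*(r^4 + r^3 - 19*r^2 - 49*r - 30) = (r - 2)*(r + 2)*(r^3 - r^2 - 17*r - 15) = (r - 2)*(r + 1)*(r + 2)*(r^2 - 2*r - 15) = (r - 5)*(r - 2)*(r + 1)*(r + 2)*(r + 3)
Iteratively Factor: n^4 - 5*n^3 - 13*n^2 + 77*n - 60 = (n - 3)*(n^3 - 2*n^2 - 19*n + 20) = (n - 3)*(n + 4)*(n^2 - 6*n + 5) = (n - 5)*(n - 3)*(n + 4)*(n - 1)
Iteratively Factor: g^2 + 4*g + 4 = (g + 2)*(g + 2)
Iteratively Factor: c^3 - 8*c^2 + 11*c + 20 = (c - 4)*(c^2 - 4*c - 5) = (c - 5)*(c - 4)*(c + 1)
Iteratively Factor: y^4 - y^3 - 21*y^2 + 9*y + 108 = (y - 4)*(y^3 + 3*y^2 - 9*y - 27) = (y - 4)*(y + 3)*(y^2 - 9) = (y - 4)*(y + 3)^2*(y - 3)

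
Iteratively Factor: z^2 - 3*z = (z)*(z - 3)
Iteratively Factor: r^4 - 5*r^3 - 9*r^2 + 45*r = (r)*(r^3 - 5*r^2 - 9*r + 45) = r*(r + 3)*(r^2 - 8*r + 15) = r*(r - 5)*(r + 3)*(r - 3)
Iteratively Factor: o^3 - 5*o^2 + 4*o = (o - 4)*(o^2 - o) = (o - 4)*(o - 1)*(o)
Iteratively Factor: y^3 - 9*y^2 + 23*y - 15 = (y - 1)*(y^2 - 8*y + 15) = (y - 5)*(y - 1)*(y - 3)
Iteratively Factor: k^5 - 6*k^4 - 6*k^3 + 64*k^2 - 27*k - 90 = (k - 2)*(k^4 - 4*k^3 - 14*k^2 + 36*k + 45) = (k - 2)*(k + 3)*(k^3 - 7*k^2 + 7*k + 15) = (k - 2)*(k + 1)*(k + 3)*(k^2 - 8*k + 15) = (k - 3)*(k - 2)*(k + 1)*(k + 3)*(k - 5)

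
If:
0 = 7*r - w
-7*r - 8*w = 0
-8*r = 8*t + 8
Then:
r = 0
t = -1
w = 0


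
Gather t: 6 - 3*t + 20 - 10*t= 26 - 13*t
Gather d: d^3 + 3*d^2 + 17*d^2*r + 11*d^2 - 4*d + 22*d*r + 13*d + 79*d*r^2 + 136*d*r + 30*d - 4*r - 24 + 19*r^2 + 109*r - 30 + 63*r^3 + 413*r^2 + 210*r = d^3 + d^2*(17*r + 14) + d*(79*r^2 + 158*r + 39) + 63*r^3 + 432*r^2 + 315*r - 54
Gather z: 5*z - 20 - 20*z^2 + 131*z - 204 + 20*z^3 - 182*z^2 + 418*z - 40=20*z^3 - 202*z^2 + 554*z - 264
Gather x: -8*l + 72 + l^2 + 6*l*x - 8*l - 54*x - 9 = l^2 - 16*l + x*(6*l - 54) + 63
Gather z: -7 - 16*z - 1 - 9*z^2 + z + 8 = -9*z^2 - 15*z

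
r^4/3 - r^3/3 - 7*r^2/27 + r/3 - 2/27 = (r/3 + 1/3)*(r - 1)*(r - 2/3)*(r - 1/3)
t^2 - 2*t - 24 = (t - 6)*(t + 4)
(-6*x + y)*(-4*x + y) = 24*x^2 - 10*x*y + y^2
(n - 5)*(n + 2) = n^2 - 3*n - 10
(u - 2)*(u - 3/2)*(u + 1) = u^3 - 5*u^2/2 - u/2 + 3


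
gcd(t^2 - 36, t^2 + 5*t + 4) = 1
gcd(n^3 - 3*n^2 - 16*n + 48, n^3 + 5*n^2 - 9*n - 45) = n - 3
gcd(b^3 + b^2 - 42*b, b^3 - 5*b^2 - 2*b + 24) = 1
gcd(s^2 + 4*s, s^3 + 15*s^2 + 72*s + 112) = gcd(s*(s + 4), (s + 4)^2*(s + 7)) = s + 4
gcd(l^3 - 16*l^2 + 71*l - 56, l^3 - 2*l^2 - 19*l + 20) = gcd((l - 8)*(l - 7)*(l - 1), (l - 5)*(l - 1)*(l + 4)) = l - 1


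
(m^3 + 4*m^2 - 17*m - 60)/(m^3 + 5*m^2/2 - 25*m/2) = 2*(m^2 - m - 12)/(m*(2*m - 5))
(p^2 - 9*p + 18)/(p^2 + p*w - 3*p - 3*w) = (p - 6)/(p + w)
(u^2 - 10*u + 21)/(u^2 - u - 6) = (u - 7)/(u + 2)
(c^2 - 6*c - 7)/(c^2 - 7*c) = (c + 1)/c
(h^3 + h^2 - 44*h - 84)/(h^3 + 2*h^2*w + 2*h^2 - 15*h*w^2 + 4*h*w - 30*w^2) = (-h^2 + h + 42)/(-h^2 - 2*h*w + 15*w^2)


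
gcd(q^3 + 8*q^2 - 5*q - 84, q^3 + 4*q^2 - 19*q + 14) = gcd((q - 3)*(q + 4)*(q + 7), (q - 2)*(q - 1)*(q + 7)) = q + 7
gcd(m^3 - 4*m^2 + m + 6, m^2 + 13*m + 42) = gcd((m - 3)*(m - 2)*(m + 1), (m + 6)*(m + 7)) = 1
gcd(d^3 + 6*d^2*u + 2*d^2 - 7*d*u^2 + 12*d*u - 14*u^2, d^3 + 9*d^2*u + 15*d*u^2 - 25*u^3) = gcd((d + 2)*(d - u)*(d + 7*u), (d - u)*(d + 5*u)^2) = -d + u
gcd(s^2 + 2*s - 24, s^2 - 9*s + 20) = s - 4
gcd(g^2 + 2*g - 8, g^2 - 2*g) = g - 2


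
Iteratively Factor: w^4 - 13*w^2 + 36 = (w + 3)*(w^3 - 3*w^2 - 4*w + 12) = (w + 2)*(w + 3)*(w^2 - 5*w + 6) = (w - 2)*(w + 2)*(w + 3)*(w - 3)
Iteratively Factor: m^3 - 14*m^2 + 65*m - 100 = (m - 4)*(m^2 - 10*m + 25) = (m - 5)*(m - 4)*(m - 5)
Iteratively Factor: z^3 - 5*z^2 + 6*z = (z)*(z^2 - 5*z + 6) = z*(z - 2)*(z - 3)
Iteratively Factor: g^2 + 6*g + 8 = (g + 4)*(g + 2)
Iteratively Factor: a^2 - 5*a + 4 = (a - 4)*(a - 1)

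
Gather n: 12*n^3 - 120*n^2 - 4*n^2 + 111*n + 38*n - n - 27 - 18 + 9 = 12*n^3 - 124*n^2 + 148*n - 36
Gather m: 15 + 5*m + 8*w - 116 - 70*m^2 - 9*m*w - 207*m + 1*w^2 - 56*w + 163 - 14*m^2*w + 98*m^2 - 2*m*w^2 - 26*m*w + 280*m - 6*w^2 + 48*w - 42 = m^2*(28 - 14*w) + m*(-2*w^2 - 35*w + 78) - 5*w^2 + 20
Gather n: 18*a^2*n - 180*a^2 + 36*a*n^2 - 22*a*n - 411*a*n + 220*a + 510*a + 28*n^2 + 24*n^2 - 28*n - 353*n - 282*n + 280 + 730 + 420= -180*a^2 + 730*a + n^2*(36*a + 52) + n*(18*a^2 - 433*a - 663) + 1430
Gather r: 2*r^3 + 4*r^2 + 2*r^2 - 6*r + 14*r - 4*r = 2*r^3 + 6*r^2 + 4*r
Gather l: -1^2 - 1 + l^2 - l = l^2 - l - 2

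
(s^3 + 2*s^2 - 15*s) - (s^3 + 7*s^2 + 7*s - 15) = -5*s^2 - 22*s + 15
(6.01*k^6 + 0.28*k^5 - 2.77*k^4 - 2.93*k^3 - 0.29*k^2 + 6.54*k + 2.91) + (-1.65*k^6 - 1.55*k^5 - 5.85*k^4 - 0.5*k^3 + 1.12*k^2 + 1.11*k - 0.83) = 4.36*k^6 - 1.27*k^5 - 8.62*k^4 - 3.43*k^3 + 0.83*k^2 + 7.65*k + 2.08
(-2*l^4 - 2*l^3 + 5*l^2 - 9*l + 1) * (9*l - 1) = -18*l^5 - 16*l^4 + 47*l^3 - 86*l^2 + 18*l - 1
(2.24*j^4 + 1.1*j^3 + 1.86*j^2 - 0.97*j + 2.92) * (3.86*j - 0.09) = 8.6464*j^5 + 4.0444*j^4 + 7.0806*j^3 - 3.9116*j^2 + 11.3585*j - 0.2628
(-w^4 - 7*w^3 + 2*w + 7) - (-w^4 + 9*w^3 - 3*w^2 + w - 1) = -16*w^3 + 3*w^2 + w + 8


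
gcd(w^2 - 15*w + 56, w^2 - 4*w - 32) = w - 8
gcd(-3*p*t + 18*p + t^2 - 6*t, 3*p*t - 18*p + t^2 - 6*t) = t - 6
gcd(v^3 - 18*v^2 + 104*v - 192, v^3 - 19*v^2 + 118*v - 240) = v^2 - 14*v + 48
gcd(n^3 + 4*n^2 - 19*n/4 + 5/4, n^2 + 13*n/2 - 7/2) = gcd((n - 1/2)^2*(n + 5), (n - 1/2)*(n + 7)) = n - 1/2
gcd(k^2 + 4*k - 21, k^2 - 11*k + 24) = k - 3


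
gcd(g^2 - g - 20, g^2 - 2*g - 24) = g + 4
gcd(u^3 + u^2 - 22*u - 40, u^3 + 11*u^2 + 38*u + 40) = u^2 + 6*u + 8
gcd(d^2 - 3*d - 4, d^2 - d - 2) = d + 1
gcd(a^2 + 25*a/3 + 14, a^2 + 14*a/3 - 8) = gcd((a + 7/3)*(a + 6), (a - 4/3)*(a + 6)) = a + 6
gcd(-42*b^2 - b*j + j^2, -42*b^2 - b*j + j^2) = 42*b^2 + b*j - j^2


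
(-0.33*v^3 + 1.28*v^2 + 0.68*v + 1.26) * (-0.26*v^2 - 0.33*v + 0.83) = 0.0858*v^5 - 0.2239*v^4 - 0.8731*v^3 + 0.5104*v^2 + 0.1486*v + 1.0458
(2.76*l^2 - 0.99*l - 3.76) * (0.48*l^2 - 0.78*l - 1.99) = 1.3248*l^4 - 2.628*l^3 - 6.525*l^2 + 4.9029*l + 7.4824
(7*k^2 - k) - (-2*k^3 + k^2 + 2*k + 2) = 2*k^3 + 6*k^2 - 3*k - 2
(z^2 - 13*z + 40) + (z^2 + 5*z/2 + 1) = 2*z^2 - 21*z/2 + 41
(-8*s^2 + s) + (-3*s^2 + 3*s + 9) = -11*s^2 + 4*s + 9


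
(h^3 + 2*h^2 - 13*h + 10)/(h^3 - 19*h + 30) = (h - 1)/(h - 3)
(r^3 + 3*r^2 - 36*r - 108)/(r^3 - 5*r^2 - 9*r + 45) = (r^2 - 36)/(r^2 - 8*r + 15)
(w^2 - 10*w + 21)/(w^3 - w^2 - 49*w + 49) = (w - 3)/(w^2 + 6*w - 7)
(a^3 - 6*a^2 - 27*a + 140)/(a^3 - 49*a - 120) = (a^2 - 11*a + 28)/(a^2 - 5*a - 24)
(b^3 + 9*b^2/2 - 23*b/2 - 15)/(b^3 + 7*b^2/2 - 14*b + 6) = (2*b^2 - 3*b - 5)/(2*b^2 - 5*b + 2)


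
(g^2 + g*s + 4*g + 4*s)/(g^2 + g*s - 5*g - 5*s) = (g + 4)/(g - 5)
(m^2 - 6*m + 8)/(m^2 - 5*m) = (m^2 - 6*m + 8)/(m*(m - 5))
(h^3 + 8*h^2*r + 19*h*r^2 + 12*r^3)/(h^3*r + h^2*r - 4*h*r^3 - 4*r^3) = (h^3 + 8*h^2*r + 19*h*r^2 + 12*r^3)/(r*(h^3 + h^2 - 4*h*r^2 - 4*r^2))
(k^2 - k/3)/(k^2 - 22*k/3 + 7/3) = k/(k - 7)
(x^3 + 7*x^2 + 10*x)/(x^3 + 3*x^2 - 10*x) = (x + 2)/(x - 2)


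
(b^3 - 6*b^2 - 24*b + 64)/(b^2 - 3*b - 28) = (b^2 - 10*b + 16)/(b - 7)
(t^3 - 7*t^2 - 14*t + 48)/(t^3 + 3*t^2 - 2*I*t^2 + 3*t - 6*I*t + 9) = (t^2 - 10*t + 16)/(t^2 - 2*I*t + 3)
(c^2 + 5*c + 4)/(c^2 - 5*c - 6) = (c + 4)/(c - 6)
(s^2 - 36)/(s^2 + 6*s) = (s - 6)/s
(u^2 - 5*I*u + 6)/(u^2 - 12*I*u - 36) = (u + I)/(u - 6*I)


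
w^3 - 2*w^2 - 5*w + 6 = (w - 3)*(w - 1)*(w + 2)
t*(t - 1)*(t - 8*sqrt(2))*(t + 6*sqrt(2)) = t^4 - 2*sqrt(2)*t^3 - t^3 - 96*t^2 + 2*sqrt(2)*t^2 + 96*t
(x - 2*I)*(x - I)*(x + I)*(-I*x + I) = -I*x^4 - 2*x^3 + I*x^3 + 2*x^2 - I*x^2 - 2*x + I*x + 2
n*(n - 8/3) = n^2 - 8*n/3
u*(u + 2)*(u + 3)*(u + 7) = u^4 + 12*u^3 + 41*u^2 + 42*u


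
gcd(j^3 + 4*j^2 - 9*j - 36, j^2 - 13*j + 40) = 1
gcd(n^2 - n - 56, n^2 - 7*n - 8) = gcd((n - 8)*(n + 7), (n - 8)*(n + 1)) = n - 8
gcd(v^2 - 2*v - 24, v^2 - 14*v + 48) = v - 6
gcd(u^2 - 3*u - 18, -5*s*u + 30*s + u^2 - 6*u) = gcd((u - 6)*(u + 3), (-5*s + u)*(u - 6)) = u - 6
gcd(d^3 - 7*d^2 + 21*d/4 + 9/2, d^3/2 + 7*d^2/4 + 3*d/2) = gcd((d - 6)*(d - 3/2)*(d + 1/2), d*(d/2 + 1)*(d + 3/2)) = 1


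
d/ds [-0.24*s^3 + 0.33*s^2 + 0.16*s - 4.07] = -0.72*s^2 + 0.66*s + 0.16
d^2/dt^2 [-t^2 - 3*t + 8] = -2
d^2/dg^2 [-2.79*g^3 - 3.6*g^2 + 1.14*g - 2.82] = -16.74*g - 7.2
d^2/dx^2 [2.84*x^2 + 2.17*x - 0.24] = 5.68000000000000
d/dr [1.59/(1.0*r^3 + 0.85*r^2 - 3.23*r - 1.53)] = (-4.77*r^2 - 2.703*r + 5.1357)/(1.0*r^3 + 0.85*r^2 - 3.23*r - 1.53)^2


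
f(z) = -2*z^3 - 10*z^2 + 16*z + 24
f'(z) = -6*z^2 - 20*z + 16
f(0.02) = 24.32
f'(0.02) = 15.60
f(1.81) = 8.34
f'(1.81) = -39.86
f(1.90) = 4.58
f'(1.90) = -43.66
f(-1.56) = -17.70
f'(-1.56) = 32.60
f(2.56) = -34.13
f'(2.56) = -74.52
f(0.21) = 26.90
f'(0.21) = 11.54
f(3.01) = -72.98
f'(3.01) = -98.56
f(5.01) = -398.34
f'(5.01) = -234.80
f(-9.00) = 528.00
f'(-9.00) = -290.00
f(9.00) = -2100.00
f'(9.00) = -650.00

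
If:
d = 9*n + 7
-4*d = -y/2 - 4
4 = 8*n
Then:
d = 23/2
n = 1/2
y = 84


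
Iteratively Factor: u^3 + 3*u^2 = (u)*(u^2 + 3*u) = u*(u + 3)*(u)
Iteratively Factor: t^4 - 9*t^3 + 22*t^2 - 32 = (t - 2)*(t^3 - 7*t^2 + 8*t + 16) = (t - 4)*(t - 2)*(t^2 - 3*t - 4) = (t - 4)*(t - 2)*(t + 1)*(t - 4)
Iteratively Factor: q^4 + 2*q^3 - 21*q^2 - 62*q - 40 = (q + 4)*(q^3 - 2*q^2 - 13*q - 10) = (q - 5)*(q + 4)*(q^2 + 3*q + 2) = (q - 5)*(q + 2)*(q + 4)*(q + 1)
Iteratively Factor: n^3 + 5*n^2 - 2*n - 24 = (n - 2)*(n^2 + 7*n + 12) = (n - 2)*(n + 4)*(n + 3)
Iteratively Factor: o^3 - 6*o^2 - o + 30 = (o - 3)*(o^2 - 3*o - 10) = (o - 5)*(o - 3)*(o + 2)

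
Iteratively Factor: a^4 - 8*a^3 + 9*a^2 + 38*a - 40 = (a - 4)*(a^3 - 4*a^2 - 7*a + 10) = (a - 4)*(a - 1)*(a^2 - 3*a - 10) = (a - 5)*(a - 4)*(a - 1)*(a + 2)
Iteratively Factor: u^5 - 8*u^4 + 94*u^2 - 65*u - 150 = (u - 2)*(u^4 - 6*u^3 - 12*u^2 + 70*u + 75) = (u - 5)*(u - 2)*(u^3 - u^2 - 17*u - 15) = (u - 5)*(u - 2)*(u + 1)*(u^2 - 2*u - 15) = (u - 5)^2*(u - 2)*(u + 1)*(u + 3)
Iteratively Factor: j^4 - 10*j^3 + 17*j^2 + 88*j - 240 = (j + 3)*(j^3 - 13*j^2 + 56*j - 80) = (j - 5)*(j + 3)*(j^2 - 8*j + 16) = (j - 5)*(j - 4)*(j + 3)*(j - 4)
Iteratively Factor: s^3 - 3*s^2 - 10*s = (s)*(s^2 - 3*s - 10) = s*(s + 2)*(s - 5)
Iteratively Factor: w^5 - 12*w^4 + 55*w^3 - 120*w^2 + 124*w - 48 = (w - 3)*(w^4 - 9*w^3 + 28*w^2 - 36*w + 16) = (w - 4)*(w - 3)*(w^3 - 5*w^2 + 8*w - 4) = (w - 4)*(w - 3)*(w - 2)*(w^2 - 3*w + 2) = (w - 4)*(w - 3)*(w - 2)^2*(w - 1)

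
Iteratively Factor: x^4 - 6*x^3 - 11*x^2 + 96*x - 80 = (x - 4)*(x^3 - 2*x^2 - 19*x + 20) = (x - 4)*(x - 1)*(x^2 - x - 20) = (x - 4)*(x - 1)*(x + 4)*(x - 5)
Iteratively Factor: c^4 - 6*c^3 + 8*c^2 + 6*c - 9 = (c - 1)*(c^3 - 5*c^2 + 3*c + 9) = (c - 1)*(c + 1)*(c^2 - 6*c + 9) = (c - 3)*(c - 1)*(c + 1)*(c - 3)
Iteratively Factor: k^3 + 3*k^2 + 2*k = (k)*(k^2 + 3*k + 2) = k*(k + 1)*(k + 2)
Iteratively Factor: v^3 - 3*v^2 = (v)*(v^2 - 3*v) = v*(v - 3)*(v)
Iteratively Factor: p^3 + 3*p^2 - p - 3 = (p + 3)*(p^2 - 1) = (p + 1)*(p + 3)*(p - 1)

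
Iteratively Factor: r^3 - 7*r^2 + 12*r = (r - 4)*(r^2 - 3*r) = r*(r - 4)*(r - 3)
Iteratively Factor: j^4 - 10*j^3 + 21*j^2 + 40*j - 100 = (j + 2)*(j^3 - 12*j^2 + 45*j - 50) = (j - 2)*(j + 2)*(j^2 - 10*j + 25) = (j - 5)*(j - 2)*(j + 2)*(j - 5)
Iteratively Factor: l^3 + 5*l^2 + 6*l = (l + 2)*(l^2 + 3*l) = l*(l + 2)*(l + 3)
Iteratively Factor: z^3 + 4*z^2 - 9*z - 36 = (z - 3)*(z^2 + 7*z + 12) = (z - 3)*(z + 3)*(z + 4)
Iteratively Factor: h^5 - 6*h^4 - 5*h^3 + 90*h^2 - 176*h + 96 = (h - 1)*(h^4 - 5*h^3 - 10*h^2 + 80*h - 96) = (h - 2)*(h - 1)*(h^3 - 3*h^2 - 16*h + 48) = (h - 3)*(h - 2)*(h - 1)*(h^2 - 16) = (h - 4)*(h - 3)*(h - 2)*(h - 1)*(h + 4)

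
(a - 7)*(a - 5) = a^2 - 12*a + 35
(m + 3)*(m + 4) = m^2 + 7*m + 12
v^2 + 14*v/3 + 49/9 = (v + 7/3)^2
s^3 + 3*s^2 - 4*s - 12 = (s - 2)*(s + 2)*(s + 3)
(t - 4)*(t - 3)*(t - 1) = t^3 - 8*t^2 + 19*t - 12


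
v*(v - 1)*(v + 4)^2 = v^4 + 7*v^3 + 8*v^2 - 16*v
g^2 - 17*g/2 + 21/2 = (g - 7)*(g - 3/2)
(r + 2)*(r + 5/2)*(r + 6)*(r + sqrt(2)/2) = r^4 + sqrt(2)*r^3/2 + 21*r^3/2 + 21*sqrt(2)*r^2/4 + 32*r^2 + 16*sqrt(2)*r + 30*r + 15*sqrt(2)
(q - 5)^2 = q^2 - 10*q + 25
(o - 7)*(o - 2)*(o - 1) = o^3 - 10*o^2 + 23*o - 14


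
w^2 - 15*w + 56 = (w - 8)*(w - 7)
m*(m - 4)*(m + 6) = m^3 + 2*m^2 - 24*m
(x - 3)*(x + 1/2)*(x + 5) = x^3 + 5*x^2/2 - 14*x - 15/2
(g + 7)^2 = g^2 + 14*g + 49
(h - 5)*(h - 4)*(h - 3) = h^3 - 12*h^2 + 47*h - 60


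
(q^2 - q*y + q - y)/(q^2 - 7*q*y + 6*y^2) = (-q - 1)/(-q + 6*y)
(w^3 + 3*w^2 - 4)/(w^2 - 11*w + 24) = (w^3 + 3*w^2 - 4)/(w^2 - 11*w + 24)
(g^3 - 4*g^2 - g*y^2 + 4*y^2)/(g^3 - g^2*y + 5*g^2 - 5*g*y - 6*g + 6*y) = (g^2 + g*y - 4*g - 4*y)/(g^2 + 5*g - 6)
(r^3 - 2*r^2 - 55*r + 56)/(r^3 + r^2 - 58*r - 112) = (r - 1)/(r + 2)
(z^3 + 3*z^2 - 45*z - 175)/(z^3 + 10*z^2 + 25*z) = (z - 7)/z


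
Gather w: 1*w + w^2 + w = w^2 + 2*w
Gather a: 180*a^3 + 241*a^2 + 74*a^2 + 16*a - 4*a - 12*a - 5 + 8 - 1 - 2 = 180*a^3 + 315*a^2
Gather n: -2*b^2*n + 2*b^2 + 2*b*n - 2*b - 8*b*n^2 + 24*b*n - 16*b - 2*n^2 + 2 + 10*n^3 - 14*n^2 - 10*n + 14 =2*b^2 - 18*b + 10*n^3 + n^2*(-8*b - 16) + n*(-2*b^2 + 26*b - 10) + 16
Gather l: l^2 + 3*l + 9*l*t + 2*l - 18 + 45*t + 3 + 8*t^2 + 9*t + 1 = l^2 + l*(9*t + 5) + 8*t^2 + 54*t - 14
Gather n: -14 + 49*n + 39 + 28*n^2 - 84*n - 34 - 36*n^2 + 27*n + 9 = -8*n^2 - 8*n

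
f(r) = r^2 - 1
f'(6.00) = 12.00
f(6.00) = 35.00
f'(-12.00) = -24.00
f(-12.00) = 143.00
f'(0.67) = 1.34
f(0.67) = -0.55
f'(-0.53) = -1.06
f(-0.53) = -0.72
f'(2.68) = 5.36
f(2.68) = 6.18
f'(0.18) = 0.36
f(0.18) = -0.97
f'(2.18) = 4.36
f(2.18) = 3.75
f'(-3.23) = -6.46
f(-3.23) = 9.43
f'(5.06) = 10.12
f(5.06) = 24.60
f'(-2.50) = -5.00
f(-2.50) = 5.25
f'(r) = 2*r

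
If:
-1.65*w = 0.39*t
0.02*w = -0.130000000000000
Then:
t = 27.50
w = -6.50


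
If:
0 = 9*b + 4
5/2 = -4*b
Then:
No Solution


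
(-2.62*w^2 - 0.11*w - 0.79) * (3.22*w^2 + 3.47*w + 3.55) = -8.4364*w^4 - 9.4456*w^3 - 12.2265*w^2 - 3.1318*w - 2.8045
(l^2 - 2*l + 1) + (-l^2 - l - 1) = -3*l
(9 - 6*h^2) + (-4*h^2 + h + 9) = -10*h^2 + h + 18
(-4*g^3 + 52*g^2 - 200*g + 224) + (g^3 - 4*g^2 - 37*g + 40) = -3*g^3 + 48*g^2 - 237*g + 264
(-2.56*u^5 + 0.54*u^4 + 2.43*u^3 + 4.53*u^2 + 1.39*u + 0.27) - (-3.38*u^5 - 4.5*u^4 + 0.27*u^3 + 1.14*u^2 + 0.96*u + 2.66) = 0.82*u^5 + 5.04*u^4 + 2.16*u^3 + 3.39*u^2 + 0.43*u - 2.39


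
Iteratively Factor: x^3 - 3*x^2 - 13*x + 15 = (x - 5)*(x^2 + 2*x - 3) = (x - 5)*(x - 1)*(x + 3)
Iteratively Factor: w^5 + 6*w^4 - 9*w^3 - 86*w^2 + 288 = (w - 2)*(w^4 + 8*w^3 + 7*w^2 - 72*w - 144) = (w - 2)*(w + 4)*(w^3 + 4*w^2 - 9*w - 36) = (w - 2)*(w + 3)*(w + 4)*(w^2 + w - 12) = (w - 2)*(w + 3)*(w + 4)^2*(w - 3)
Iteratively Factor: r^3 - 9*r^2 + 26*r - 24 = (r - 4)*(r^2 - 5*r + 6) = (r - 4)*(r - 3)*(r - 2)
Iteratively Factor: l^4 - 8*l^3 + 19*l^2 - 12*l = (l - 4)*(l^3 - 4*l^2 + 3*l) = (l - 4)*(l - 3)*(l^2 - l) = l*(l - 4)*(l - 3)*(l - 1)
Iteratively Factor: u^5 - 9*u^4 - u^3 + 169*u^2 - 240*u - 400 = (u + 1)*(u^4 - 10*u^3 + 9*u^2 + 160*u - 400) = (u - 5)*(u + 1)*(u^3 - 5*u^2 - 16*u + 80) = (u - 5)*(u + 1)*(u + 4)*(u^2 - 9*u + 20) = (u - 5)*(u - 4)*(u + 1)*(u + 4)*(u - 5)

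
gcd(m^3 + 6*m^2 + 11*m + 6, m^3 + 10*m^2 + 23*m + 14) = m^2 + 3*m + 2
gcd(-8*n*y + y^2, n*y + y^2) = y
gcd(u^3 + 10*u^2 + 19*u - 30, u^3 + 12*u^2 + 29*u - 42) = u^2 + 5*u - 6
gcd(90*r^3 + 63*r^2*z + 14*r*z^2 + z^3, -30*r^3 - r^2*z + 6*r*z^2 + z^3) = 15*r^2 + 8*r*z + z^2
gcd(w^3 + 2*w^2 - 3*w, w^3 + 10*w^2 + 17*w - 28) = w - 1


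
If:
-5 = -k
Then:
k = 5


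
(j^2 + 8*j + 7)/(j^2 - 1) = (j + 7)/(j - 1)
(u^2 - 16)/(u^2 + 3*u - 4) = (u - 4)/(u - 1)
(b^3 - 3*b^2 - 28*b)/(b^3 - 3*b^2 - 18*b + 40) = b*(b - 7)/(b^2 - 7*b + 10)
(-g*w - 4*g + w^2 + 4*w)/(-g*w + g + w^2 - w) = (w + 4)/(w - 1)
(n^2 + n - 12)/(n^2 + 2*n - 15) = (n + 4)/(n + 5)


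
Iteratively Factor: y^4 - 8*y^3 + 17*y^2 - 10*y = (y - 5)*(y^3 - 3*y^2 + 2*y) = (y - 5)*(y - 2)*(y^2 - y) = (y - 5)*(y - 2)*(y - 1)*(y)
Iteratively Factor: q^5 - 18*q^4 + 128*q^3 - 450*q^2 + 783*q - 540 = (q - 3)*(q^4 - 15*q^3 + 83*q^2 - 201*q + 180) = (q - 3)^2*(q^3 - 12*q^2 + 47*q - 60) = (q - 3)^3*(q^2 - 9*q + 20) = (q - 5)*(q - 3)^3*(q - 4)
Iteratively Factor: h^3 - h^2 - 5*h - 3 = (h - 3)*(h^2 + 2*h + 1) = (h - 3)*(h + 1)*(h + 1)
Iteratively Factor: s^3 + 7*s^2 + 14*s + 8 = (s + 2)*(s^2 + 5*s + 4) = (s + 1)*(s + 2)*(s + 4)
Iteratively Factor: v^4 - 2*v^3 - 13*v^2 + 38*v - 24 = (v - 1)*(v^3 - v^2 - 14*v + 24) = (v - 2)*(v - 1)*(v^2 + v - 12) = (v - 2)*(v - 1)*(v + 4)*(v - 3)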